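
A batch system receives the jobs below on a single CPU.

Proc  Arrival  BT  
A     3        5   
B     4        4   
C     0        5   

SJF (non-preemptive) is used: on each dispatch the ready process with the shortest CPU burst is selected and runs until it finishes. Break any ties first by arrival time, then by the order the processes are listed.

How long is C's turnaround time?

5

Gantt: | C 0-5 | B 5-9 | A 9-14 |
Completion: A=14  B=9  C=5
Turnaround(C) = completion − arrival = 5 − 0 = 5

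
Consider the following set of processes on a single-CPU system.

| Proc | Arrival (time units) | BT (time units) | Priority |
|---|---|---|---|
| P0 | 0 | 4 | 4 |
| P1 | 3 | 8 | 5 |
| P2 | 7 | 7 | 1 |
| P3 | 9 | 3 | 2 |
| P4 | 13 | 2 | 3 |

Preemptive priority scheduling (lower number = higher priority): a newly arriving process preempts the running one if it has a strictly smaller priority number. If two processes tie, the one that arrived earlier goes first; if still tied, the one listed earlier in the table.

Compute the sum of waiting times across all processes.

Timeline: | P0 0-4 | P1 4-7 | P2 7-14 | P3 14-17 | P4 17-19 | P1 19-24 |
Completion: P0=4  P1=24  P2=14  P3=17  P4=19
Waiting = turnaround − burst: P0=0, P1=13, P2=0, P3=5, P4=4
Total waiting = 0 + 13 + 0 + 5 + 4 = 22

22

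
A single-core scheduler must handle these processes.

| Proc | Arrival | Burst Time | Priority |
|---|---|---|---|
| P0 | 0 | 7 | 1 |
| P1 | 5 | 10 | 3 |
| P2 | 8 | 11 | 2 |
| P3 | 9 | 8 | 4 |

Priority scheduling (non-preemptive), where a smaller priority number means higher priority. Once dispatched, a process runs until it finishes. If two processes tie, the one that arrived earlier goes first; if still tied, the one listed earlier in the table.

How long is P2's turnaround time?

20

Gantt: | P0 0-7 | P1 7-17 | P2 17-28 | P3 28-36 |
Completion: P0=7  P1=17  P2=28  P3=36
Turnaround(P2) = completion − arrival = 28 − 8 = 20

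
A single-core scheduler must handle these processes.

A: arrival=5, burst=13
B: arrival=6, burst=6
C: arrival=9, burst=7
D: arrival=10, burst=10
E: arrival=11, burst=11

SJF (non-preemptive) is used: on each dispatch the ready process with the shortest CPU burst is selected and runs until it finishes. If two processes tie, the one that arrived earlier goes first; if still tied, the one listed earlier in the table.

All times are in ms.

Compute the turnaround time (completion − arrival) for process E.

41

Gantt: | idle 0-5 | A 5-18 | B 18-24 | C 24-31 | D 31-41 | E 41-52 |
Completion: A=18  B=24  C=31  D=41  E=52
Turnaround (C−A): A=13  B=18  C=22  D=31  E=41
Turnaround(E) = completion − arrival = 52 − 11 = 41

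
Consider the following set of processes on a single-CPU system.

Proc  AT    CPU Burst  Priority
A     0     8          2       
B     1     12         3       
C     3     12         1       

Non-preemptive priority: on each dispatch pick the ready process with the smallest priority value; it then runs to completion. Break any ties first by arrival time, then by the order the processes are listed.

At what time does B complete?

32

Gantt: | A 0-8 | C 8-20 | B 20-32 |
Completion: A=8  B=32  C=20
Turnaround (C−A): A=8  B=31  C=17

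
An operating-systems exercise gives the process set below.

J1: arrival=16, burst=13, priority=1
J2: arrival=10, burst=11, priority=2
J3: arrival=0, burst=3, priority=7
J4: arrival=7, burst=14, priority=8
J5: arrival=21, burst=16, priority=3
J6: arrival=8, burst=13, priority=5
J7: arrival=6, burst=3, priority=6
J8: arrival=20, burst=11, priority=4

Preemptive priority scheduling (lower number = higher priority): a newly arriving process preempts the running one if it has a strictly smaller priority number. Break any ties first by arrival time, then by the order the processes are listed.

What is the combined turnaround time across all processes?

Timeline: | J3 0-3 | idle 3-6 | J7 6-8 | J6 8-10 | J2 10-16 | J1 16-29 | J2 29-34 | J5 34-50 | J8 50-61 | J6 61-72 | J7 72-73 | J4 73-87 |
Completion: J1=29  J2=34  J3=3  J4=87  J5=50  J6=72  J7=73  J8=61
Turnaround (C−A): J1=13  J2=24  J3=3  J4=80  J5=29  J6=64  J7=67  J8=41
Turnaround = completion − arrival: J1=13, J2=24, J3=3, J4=80, J5=29, J6=64, J7=67, J8=41
Total turnaround = 13 + 24 + 3 + 80 + 29 + 64 + 67 + 41 = 321

321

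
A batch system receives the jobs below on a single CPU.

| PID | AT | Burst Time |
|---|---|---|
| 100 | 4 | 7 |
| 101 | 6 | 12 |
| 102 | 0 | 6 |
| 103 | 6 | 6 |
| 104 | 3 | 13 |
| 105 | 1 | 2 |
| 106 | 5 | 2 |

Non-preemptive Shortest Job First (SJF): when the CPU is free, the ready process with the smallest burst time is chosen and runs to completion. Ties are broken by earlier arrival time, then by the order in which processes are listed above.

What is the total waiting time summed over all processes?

Timeline: | 102 0-6 | 105 6-8 | 106 8-10 | 103 10-16 | 100 16-23 | 101 23-35 | 104 35-48 |
Completion: 100=23  101=35  102=6  103=16  104=48  105=8  106=10
Turnaround (C−A): 100=19  101=29  102=6  103=10  104=45  105=7  106=5
Waiting = turnaround − burst: 100=12, 101=17, 102=0, 103=4, 104=32, 105=5, 106=3
Total waiting = 12 + 17 + 0 + 4 + 32 + 5 + 3 = 73

73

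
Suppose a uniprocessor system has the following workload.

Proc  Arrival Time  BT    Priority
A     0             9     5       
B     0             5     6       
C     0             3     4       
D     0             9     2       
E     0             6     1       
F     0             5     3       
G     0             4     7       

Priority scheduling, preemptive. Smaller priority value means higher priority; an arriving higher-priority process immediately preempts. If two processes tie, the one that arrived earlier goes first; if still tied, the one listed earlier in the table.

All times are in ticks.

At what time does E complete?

Schedule: | E 0-6 | D 6-15 | F 15-20 | C 20-23 | A 23-32 | B 32-37 | G 37-41 |
Completion: A=32  B=37  C=23  D=15  E=6  F=20  G=41
Turnaround (C−A): A=32  B=37  C=23  D=15  E=6  F=20  G=41

6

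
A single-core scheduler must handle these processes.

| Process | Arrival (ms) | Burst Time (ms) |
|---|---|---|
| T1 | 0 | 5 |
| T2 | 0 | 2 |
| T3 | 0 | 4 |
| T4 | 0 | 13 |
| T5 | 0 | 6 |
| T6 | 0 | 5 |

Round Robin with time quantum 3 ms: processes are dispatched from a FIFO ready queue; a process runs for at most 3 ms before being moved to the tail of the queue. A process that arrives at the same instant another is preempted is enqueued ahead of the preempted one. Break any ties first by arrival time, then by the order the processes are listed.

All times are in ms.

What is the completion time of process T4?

35

Timeline: | T1 0-3 | T2 3-5 | T3 5-8 | T4 8-11 | T5 11-14 | T6 14-17 | T1 17-19 | T3 19-20 | T4 20-23 | T5 23-26 | T6 26-28 | T4 28-35 |
Completion: T1=19  T2=5  T3=20  T4=35  T5=26  T6=28
Turnaround (C−A): T1=19  T2=5  T3=20  T4=35  T5=26  T6=28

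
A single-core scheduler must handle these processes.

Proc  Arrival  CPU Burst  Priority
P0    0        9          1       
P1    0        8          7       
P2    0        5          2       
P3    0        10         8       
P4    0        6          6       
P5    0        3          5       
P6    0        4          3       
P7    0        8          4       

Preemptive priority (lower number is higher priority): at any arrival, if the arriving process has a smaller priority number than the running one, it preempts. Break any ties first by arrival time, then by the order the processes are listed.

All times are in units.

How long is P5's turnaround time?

Schedule: | P0 0-9 | P2 9-14 | P6 14-18 | P7 18-26 | P5 26-29 | P4 29-35 | P1 35-43 | P3 43-53 |
Completion: P0=9  P1=43  P2=14  P3=53  P4=35  P5=29  P6=18  P7=26
Turnaround (C−A): P0=9  P1=43  P2=14  P3=53  P4=35  P5=29  P6=18  P7=26
Turnaround(P5) = completion − arrival = 29 − 0 = 29

29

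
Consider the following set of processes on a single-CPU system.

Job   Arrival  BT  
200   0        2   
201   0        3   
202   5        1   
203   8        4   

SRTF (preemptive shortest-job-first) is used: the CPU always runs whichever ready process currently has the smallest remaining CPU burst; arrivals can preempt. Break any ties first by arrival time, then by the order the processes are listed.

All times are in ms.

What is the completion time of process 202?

6

Timeline: | 200 0-2 | 201 2-5 | 202 5-6 | idle 6-8 | 203 8-12 |
Completion: 200=2  201=5  202=6  203=12
Turnaround (C−A): 200=2  201=5  202=1  203=4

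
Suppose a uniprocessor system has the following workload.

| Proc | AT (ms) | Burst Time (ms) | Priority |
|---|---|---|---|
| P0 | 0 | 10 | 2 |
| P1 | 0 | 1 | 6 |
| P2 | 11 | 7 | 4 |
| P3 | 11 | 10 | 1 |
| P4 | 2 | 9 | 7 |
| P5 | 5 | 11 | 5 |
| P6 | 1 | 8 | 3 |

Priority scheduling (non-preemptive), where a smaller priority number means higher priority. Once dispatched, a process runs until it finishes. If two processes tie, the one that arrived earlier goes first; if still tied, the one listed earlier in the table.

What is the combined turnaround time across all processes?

210

Schedule: | P0 0-10 | P6 10-18 | P3 18-28 | P2 28-35 | P5 35-46 | P1 46-47 | P4 47-56 |
Completion: P0=10  P1=47  P2=35  P3=28  P4=56  P5=46  P6=18
Turnaround (C−A): P0=10  P1=47  P2=24  P3=17  P4=54  P5=41  P6=17
Turnaround = completion − arrival: P0=10, P1=47, P2=24, P3=17, P4=54, P5=41, P6=17
Total turnaround = 10 + 47 + 24 + 17 + 54 + 41 + 17 = 210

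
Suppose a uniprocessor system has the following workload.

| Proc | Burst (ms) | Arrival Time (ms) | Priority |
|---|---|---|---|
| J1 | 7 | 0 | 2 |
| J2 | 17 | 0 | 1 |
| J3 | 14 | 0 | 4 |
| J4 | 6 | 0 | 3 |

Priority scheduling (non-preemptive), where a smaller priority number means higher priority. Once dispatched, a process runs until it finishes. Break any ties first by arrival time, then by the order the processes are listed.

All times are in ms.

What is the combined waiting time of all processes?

71

Timeline: | J2 0-17 | J1 17-24 | J4 24-30 | J3 30-44 |
Completion: J1=24  J2=17  J3=44  J4=30
Turnaround (C−A): J1=24  J2=17  J3=44  J4=30
Waiting = turnaround − burst: J1=17, J2=0, J3=30, J4=24
Total waiting = 17 + 0 + 30 + 24 = 71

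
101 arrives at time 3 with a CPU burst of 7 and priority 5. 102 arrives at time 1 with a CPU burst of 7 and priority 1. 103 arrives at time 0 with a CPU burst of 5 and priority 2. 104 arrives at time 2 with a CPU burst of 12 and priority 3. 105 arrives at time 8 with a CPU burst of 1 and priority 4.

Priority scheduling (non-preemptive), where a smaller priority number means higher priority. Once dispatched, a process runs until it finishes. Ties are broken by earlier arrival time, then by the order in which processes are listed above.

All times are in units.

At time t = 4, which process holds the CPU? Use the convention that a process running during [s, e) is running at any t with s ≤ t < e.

Gantt: | 103 0-5 | 102 5-12 | 104 12-24 | 105 24-25 | 101 25-32 |
Completion: 101=32  102=12  103=5  104=24  105=25
Turnaround (C−A): 101=29  102=11  103=5  104=22  105=17

103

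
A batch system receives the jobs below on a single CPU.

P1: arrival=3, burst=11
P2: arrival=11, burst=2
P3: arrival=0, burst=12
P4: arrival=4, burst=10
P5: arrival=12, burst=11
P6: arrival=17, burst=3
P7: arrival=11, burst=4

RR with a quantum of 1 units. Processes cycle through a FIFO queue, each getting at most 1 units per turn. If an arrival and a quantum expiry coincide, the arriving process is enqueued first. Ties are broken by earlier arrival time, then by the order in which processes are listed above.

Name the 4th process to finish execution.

Gantt: | P3 0-3 | P1 3-4 | P3 4-5 | P4 5-6 | P1 6-7 | P3 7-8 | P4 8-9 | P1 9-10 | P3 10-11 | P4 11-12 | P1 12-13 | P2 13-14 | P7 14-15 | P3 15-16 | P5 16-17 | P4 17-18 | P1 18-19 | P2 19-20 | P7 20-21 | P3 21-22 | P6 22-23 | P5 23-24 | P4 24-25 | P1 25-26 | P7 26-27 | P3 27-28 | P6 28-29 | P5 29-30 | P4 30-31 | P1 31-32 | P7 32-33 | P3 33-34 | P6 34-35 | P5 35-36 | P4 36-37 | P1 37-38 | P3 38-39 | P5 39-40 | P4 40-41 | P1 41-42 | P3 42-43 | P5 43-44 | P4 44-45 | P1 45-46 | P5 46-47 | P4 47-48 | P1 48-49 | P5 49-53 |
Completion: P1=49  P2=20  P3=43  P4=48  P5=53  P6=35  P7=33
Turnaround (C−A): P1=46  P2=9  P3=43  P4=44  P5=41  P6=18  P7=22
Finish order: P2 → P7 → P6 → P3 → P4 → P1 → P5

P3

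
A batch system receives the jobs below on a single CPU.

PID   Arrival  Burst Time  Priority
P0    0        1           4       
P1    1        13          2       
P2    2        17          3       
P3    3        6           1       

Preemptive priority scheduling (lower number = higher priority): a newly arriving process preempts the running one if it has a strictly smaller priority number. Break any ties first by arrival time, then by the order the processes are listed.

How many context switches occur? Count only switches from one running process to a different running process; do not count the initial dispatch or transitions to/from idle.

4

Gantt: | P0 0-1 | P1 1-3 | P3 3-9 | P1 9-20 | P2 20-37 |
Completion: P0=1  P1=20  P2=37  P3=9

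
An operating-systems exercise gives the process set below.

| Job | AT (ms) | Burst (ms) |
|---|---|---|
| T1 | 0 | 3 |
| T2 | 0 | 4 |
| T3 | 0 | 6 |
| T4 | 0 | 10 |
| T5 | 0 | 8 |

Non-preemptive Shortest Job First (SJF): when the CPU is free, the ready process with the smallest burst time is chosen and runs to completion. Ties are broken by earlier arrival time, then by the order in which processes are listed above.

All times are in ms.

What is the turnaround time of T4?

Schedule: | T1 0-3 | T2 3-7 | T3 7-13 | T5 13-21 | T4 21-31 |
Completion: T1=3  T2=7  T3=13  T4=31  T5=21
Turnaround (C−A): T1=3  T2=7  T3=13  T4=31  T5=21
Turnaround(T4) = completion − arrival = 31 − 0 = 31

31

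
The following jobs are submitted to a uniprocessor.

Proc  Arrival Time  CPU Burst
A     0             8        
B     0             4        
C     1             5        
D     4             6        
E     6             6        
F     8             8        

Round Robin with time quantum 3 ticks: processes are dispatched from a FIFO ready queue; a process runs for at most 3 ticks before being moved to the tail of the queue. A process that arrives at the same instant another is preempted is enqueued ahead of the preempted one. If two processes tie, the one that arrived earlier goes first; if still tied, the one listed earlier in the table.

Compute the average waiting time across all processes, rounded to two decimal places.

18.50

Gantt: | A 0-3 | B 3-6 | C 6-9 | A 9-12 | D 12-15 | E 15-18 | B 18-19 | F 19-22 | C 22-24 | A 24-26 | D 26-29 | E 29-32 | F 32-37 |
Completion: A=26  B=19  C=24  D=29  E=32  F=37
Turnaround (C−A): A=26  B=19  C=23  D=25  E=26  F=29
Waiting times: A=18, B=15, C=18, D=19, E=20, F=21
Average waiting = (18+15+18+19+20+21) / 6 = 111/6 = 18.50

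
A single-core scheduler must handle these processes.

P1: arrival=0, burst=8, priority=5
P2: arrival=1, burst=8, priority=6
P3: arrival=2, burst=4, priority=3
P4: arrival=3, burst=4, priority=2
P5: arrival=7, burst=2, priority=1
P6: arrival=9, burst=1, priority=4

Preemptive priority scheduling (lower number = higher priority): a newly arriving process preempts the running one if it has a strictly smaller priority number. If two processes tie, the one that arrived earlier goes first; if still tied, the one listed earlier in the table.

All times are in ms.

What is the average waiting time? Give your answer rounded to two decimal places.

6.33

Schedule: | P1 0-2 | P3 2-3 | P4 3-7 | P5 7-9 | P3 9-12 | P6 12-13 | P1 13-19 | P2 19-27 |
Completion: P1=19  P2=27  P3=12  P4=7  P5=9  P6=13
Waiting times: P1=11, P2=18, P3=6, P4=0, P5=0, P6=3
Average waiting = (11+18+6+0+0+3) / 6 = 38/6 = 6.33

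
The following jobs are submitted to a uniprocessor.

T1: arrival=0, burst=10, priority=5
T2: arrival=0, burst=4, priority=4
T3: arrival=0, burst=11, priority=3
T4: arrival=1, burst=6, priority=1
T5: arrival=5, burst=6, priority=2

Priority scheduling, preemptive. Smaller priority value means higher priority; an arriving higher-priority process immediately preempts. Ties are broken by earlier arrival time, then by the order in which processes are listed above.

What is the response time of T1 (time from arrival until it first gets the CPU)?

27

Gantt: | T3 0-1 | T4 1-7 | T5 7-13 | T3 13-23 | T2 23-27 | T1 27-37 |
Completion: T1=37  T2=27  T3=23  T4=7  T5=13
Turnaround (C−A): T1=37  T2=27  T3=23  T4=6  T5=8
Response(T1) = first start − arrival = 27 − 0 = 27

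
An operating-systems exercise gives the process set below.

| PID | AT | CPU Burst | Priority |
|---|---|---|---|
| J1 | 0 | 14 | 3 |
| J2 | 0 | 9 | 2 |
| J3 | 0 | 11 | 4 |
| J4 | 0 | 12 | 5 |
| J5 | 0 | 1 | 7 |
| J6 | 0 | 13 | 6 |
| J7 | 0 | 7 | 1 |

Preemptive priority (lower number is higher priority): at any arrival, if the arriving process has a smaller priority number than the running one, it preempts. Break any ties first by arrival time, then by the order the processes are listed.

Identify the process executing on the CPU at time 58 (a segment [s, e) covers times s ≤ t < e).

Schedule: | J7 0-7 | J2 7-16 | J1 16-30 | J3 30-41 | J4 41-53 | J6 53-66 | J5 66-67 |
Completion: J1=30  J2=16  J3=41  J4=53  J5=67  J6=66  J7=7
Turnaround (C−A): J1=30  J2=16  J3=41  J4=53  J5=67  J6=66  J7=7

J6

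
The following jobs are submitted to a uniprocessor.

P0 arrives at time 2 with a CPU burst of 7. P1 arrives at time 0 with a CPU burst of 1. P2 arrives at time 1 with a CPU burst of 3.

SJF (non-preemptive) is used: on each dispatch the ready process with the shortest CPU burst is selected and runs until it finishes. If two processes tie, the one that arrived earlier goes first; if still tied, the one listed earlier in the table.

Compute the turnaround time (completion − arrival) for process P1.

Timeline: | P1 0-1 | P2 1-4 | P0 4-11 |
Completion: P0=11  P1=1  P2=4
Turnaround (C−A): P0=9  P1=1  P2=3
Turnaround(P1) = completion − arrival = 1 − 0 = 1

1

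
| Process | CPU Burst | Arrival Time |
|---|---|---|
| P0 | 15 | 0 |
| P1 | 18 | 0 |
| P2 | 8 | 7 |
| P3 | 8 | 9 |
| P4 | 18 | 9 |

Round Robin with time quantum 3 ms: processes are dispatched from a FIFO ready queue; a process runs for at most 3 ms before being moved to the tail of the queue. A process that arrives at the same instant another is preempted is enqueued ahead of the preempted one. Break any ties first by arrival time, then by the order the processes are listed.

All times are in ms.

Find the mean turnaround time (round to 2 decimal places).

Schedule: | P0 0-3 | P1 3-6 | P0 6-9 | P1 9-12 | P2 12-15 | P3 15-18 | P4 18-21 | P0 21-24 | P1 24-27 | P2 27-30 | P3 30-33 | P4 33-36 | P0 36-39 | P1 39-42 | P2 42-44 | P3 44-46 | P4 46-49 | P0 49-52 | P1 52-55 | P4 55-58 | P1 58-61 | P4 61-67 |
Completion: P0=52  P1=61  P2=44  P3=46  P4=67
Turnaround (C−A): P0=52  P1=61  P2=37  P3=37  P4=58
Turnaround times: P0=52, P1=61, P2=37, P3=37, P4=58
Average turnaround = (52+61+37+37+58) / 5 = 245/5 = 49.00

49.00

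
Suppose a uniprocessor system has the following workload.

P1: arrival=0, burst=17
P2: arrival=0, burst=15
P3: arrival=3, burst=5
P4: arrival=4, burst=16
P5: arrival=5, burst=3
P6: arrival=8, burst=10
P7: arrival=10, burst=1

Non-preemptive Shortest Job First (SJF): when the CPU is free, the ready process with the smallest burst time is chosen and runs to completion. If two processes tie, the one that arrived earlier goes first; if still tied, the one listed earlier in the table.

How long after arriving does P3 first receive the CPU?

Gantt: | P2 0-15 | P7 15-16 | P5 16-19 | P3 19-24 | P6 24-34 | P4 34-50 | P1 50-67 |
Completion: P1=67  P2=15  P3=24  P4=50  P5=19  P6=34  P7=16
Turnaround (C−A): P1=67  P2=15  P3=21  P4=46  P5=14  P6=26  P7=6
Response(P3) = first start − arrival = 19 − 3 = 16

16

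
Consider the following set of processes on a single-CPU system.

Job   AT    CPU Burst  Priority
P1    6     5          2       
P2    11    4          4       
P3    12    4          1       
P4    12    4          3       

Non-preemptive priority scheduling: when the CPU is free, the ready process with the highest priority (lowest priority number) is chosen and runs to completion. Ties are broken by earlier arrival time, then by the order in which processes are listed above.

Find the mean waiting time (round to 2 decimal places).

Gantt: | idle 0-6 | P1 6-11 | P2 11-15 | P3 15-19 | P4 19-23 |
Completion: P1=11  P2=15  P3=19  P4=23
Turnaround (C−A): P1=5  P2=4  P3=7  P4=11
Waiting times: P1=0, P2=0, P3=3, P4=7
Average waiting = (0+0+3+7) / 4 = 10/4 = 2.50

2.50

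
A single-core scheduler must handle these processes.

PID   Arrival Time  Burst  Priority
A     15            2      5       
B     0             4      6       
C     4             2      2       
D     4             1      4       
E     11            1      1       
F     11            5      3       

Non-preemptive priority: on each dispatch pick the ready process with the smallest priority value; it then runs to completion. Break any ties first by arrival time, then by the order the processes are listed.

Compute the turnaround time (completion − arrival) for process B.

Timeline: | B 0-4 | C 4-6 | D 6-7 | idle 7-11 | E 11-12 | F 12-17 | A 17-19 |
Completion: A=19  B=4  C=6  D=7  E=12  F=17
Turnaround(B) = completion − arrival = 4 − 0 = 4

4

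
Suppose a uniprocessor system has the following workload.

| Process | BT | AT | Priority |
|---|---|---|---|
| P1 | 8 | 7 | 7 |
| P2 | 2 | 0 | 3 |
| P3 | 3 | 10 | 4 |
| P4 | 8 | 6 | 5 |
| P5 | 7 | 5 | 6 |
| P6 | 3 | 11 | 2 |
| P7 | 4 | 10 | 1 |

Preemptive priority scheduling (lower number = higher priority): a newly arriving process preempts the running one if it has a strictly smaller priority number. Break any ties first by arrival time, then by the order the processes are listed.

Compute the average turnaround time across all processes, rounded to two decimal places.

Gantt: | P2 0-2 | idle 2-5 | P5 5-6 | P4 6-10 | P7 10-14 | P6 14-17 | P3 17-20 | P4 20-24 | P5 24-30 | P1 30-38 |
Completion: P1=38  P2=2  P3=20  P4=24  P5=30  P6=17  P7=14
Turnaround (C−A): P1=31  P2=2  P3=10  P4=18  P5=25  P6=6  P7=4
Turnaround times: P1=31, P2=2, P3=10, P4=18, P5=25, P6=6, P7=4
Average turnaround = (31+2+10+18+25+6+4) / 7 = 96/7 = 13.71

13.71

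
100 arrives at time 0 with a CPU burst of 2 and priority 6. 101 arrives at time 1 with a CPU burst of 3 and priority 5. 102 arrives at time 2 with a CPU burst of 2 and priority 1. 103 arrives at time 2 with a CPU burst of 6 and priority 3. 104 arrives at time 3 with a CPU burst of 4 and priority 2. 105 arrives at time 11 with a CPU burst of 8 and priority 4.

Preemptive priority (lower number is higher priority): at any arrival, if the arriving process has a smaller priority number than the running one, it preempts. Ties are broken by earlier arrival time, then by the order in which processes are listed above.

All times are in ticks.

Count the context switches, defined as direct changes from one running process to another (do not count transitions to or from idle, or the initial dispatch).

7

Schedule: | 100 0-1 | 101 1-2 | 102 2-4 | 104 4-8 | 103 8-14 | 105 14-22 | 101 22-24 | 100 24-25 |
Completion: 100=25  101=24  102=4  103=14  104=8  105=22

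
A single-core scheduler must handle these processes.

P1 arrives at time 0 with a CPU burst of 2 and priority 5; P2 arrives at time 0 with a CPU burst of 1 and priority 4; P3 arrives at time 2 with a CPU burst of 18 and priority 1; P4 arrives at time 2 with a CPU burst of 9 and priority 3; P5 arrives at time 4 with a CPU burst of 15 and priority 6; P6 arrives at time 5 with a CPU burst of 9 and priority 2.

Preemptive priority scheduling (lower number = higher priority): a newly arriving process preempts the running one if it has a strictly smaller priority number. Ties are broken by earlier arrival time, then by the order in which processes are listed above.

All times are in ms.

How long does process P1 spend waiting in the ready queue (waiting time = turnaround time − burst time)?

Schedule: | P2 0-1 | P1 1-2 | P3 2-20 | P6 20-29 | P4 29-38 | P1 38-39 | P5 39-54 |
Completion: P1=39  P2=1  P3=20  P4=38  P5=54  P6=29
Turnaround (C−A): P1=39  P2=1  P3=18  P4=36  P5=50  P6=24
Waiting(P1) = turnaround − burst = 39 − 2 = 37

37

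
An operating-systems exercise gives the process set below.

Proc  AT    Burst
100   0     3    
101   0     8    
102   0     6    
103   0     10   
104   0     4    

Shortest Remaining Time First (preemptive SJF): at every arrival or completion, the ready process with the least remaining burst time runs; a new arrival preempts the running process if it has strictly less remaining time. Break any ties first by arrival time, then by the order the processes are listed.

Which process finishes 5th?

103

Timeline: | 100 0-3 | 104 3-7 | 102 7-13 | 101 13-21 | 103 21-31 |
Completion: 100=3  101=21  102=13  103=31  104=7
Turnaround (C−A): 100=3  101=21  102=13  103=31  104=7
Finish order: 100 → 104 → 102 → 101 → 103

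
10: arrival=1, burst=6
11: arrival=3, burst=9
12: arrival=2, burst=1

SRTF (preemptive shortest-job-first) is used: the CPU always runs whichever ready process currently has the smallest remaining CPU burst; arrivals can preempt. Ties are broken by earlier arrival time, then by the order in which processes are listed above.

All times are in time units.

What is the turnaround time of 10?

Timeline: | idle 0-1 | 10 1-2 | 12 2-3 | 10 3-8 | 11 8-17 |
Completion: 10=8  11=17  12=3
Turnaround(10) = completion − arrival = 8 − 1 = 7

7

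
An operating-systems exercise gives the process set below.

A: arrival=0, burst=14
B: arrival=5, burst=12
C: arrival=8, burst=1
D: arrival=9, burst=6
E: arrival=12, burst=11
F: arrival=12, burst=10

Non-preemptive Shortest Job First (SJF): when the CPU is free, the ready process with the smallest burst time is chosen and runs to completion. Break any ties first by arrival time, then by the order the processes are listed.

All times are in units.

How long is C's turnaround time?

Gantt: | A 0-14 | C 14-15 | D 15-21 | F 21-31 | E 31-42 | B 42-54 |
Completion: A=14  B=54  C=15  D=21  E=42  F=31
Turnaround(C) = completion − arrival = 15 − 8 = 7

7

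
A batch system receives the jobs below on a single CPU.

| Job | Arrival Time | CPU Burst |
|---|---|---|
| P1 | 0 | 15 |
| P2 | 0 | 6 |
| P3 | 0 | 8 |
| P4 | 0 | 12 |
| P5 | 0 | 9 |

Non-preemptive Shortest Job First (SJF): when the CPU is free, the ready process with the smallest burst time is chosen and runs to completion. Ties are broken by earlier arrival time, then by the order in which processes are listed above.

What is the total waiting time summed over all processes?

78

Gantt: | P2 0-6 | P3 6-14 | P5 14-23 | P4 23-35 | P1 35-50 |
Completion: P1=50  P2=6  P3=14  P4=35  P5=23
Turnaround (C−A): P1=50  P2=6  P3=14  P4=35  P5=23
Waiting = turnaround − burst: P1=35, P2=0, P3=6, P4=23, P5=14
Total waiting = 35 + 0 + 6 + 23 + 14 = 78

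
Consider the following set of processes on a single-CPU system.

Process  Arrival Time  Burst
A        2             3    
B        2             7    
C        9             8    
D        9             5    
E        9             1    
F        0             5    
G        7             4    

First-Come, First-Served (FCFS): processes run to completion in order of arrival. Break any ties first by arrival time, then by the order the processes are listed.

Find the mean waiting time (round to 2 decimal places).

Gantt: | F 0-5 | A 5-8 | B 8-15 | G 15-19 | C 19-27 | D 27-32 | E 32-33 |
Completion: A=8  B=15  C=27  D=32  E=33  F=5  G=19
Waiting times: A=3, B=6, C=10, D=18, E=23, F=0, G=8
Average waiting = (3+6+10+18+23+0+8) / 7 = 68/7 = 9.71

9.71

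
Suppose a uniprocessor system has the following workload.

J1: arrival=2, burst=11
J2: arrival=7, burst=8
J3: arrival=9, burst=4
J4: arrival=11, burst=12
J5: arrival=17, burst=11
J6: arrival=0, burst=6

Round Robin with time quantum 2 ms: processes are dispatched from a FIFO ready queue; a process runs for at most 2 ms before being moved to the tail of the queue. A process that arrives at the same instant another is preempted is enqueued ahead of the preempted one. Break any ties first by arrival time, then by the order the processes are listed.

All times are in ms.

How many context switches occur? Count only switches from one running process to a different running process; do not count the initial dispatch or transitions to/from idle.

Gantt: | J6 0-2 | J1 2-4 | J6 4-6 | J1 6-8 | J6 8-10 | J2 10-12 | J1 12-14 | J3 14-16 | J4 16-18 | J2 18-20 | J1 20-22 | J3 22-24 | J5 24-26 | J4 26-28 | J2 28-30 | J1 30-32 | J5 32-34 | J4 34-36 | J2 36-38 | J1 38-39 | J5 39-41 | J4 41-43 | J5 43-45 | J4 45-47 | J5 47-49 | J4 49-51 | J5 51-52 |
Completion: J1=39  J2=38  J3=24  J4=51  J5=52  J6=10
Turnaround (C−A): J1=37  J2=31  J3=15  J4=40  J5=35  J6=10

26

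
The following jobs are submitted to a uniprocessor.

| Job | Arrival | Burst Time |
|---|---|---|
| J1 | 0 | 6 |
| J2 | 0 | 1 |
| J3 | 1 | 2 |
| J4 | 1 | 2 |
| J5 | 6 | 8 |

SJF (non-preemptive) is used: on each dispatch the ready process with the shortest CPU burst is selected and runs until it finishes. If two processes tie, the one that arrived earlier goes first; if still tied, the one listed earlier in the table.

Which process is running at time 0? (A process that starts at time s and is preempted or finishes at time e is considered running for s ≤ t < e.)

J2

Schedule: | J2 0-1 | J3 1-3 | J4 3-5 | J1 5-11 | J5 11-19 |
Completion: J1=11  J2=1  J3=3  J4=5  J5=19
Turnaround (C−A): J1=11  J2=1  J3=2  J4=4  J5=13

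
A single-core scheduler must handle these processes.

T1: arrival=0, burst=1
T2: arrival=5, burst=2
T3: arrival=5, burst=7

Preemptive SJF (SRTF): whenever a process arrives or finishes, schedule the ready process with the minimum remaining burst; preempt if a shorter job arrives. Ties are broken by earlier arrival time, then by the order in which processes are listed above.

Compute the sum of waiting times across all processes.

2

Schedule: | T1 0-1 | idle 1-5 | T2 5-7 | T3 7-14 |
Completion: T1=1  T2=7  T3=14
Waiting = turnaround − burst: T1=0, T2=0, T3=2
Total waiting = 0 + 0 + 2 = 2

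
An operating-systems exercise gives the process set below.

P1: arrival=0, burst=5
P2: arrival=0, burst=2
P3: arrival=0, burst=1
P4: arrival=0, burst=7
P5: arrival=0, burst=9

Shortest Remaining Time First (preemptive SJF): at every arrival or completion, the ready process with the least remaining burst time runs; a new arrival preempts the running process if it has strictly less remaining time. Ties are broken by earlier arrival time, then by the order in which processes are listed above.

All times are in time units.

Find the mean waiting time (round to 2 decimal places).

Schedule: | P3 0-1 | P2 1-3 | P1 3-8 | P4 8-15 | P5 15-24 |
Completion: P1=8  P2=3  P3=1  P4=15  P5=24
Waiting times: P1=3, P2=1, P3=0, P4=8, P5=15
Average waiting = (3+1+0+8+15) / 5 = 27/5 = 5.40

5.40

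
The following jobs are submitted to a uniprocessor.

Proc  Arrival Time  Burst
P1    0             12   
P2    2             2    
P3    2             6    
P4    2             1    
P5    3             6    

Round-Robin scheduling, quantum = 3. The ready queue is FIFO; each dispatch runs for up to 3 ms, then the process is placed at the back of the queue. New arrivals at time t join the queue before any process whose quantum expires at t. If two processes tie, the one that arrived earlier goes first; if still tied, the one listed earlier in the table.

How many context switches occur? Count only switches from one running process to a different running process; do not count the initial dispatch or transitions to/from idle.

8

Gantt: | P1 0-3 | P2 3-5 | P3 5-8 | P4 8-9 | P5 9-12 | P1 12-15 | P3 15-18 | P5 18-21 | P1 21-27 |
Completion: P1=27  P2=5  P3=18  P4=9  P5=21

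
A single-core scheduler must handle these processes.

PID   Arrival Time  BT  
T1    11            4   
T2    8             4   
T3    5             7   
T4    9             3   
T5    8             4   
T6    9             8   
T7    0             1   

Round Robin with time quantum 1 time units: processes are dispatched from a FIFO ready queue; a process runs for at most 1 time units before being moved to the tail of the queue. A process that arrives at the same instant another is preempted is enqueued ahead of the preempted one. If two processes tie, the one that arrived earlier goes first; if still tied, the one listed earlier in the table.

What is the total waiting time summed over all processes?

92

Schedule: | T7 0-1 | idle 1-5 | T3 5-8 | T2 8-9 | T5 9-10 | T3 10-11 | T4 11-12 | T6 12-13 | T2 13-14 | T5 14-15 | T1 15-16 | T3 16-17 | T4 17-18 | T6 18-19 | T2 19-20 | T5 20-21 | T1 21-22 | T3 22-23 | T4 23-24 | T6 24-25 | T2 25-26 | T5 26-27 | T1 27-28 | T3 28-29 | T6 29-30 | T1 30-31 | T6 31-35 |
Completion: T1=31  T2=26  T3=29  T4=24  T5=27  T6=35  T7=1
Turnaround (C−A): T1=20  T2=18  T3=24  T4=15  T5=19  T6=26  T7=1
Waiting = turnaround − burst: T1=16, T2=14, T3=17, T4=12, T5=15, T6=18, T7=0
Total waiting = 16 + 14 + 17 + 12 + 15 + 18 + 0 = 92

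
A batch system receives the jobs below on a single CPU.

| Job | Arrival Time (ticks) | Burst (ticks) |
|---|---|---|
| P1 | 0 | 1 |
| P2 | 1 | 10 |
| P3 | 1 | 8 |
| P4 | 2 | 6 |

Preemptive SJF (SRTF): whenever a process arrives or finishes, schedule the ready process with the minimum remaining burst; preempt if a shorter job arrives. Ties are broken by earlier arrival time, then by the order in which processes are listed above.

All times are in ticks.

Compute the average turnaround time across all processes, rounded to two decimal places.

11.25

Gantt: | P1 0-1 | P3 1-2 | P4 2-8 | P3 8-15 | P2 15-25 |
Completion: P1=1  P2=25  P3=15  P4=8
Turnaround times: P1=1, P2=24, P3=14, P4=6
Average turnaround = (1+24+14+6) / 4 = 45/4 = 11.25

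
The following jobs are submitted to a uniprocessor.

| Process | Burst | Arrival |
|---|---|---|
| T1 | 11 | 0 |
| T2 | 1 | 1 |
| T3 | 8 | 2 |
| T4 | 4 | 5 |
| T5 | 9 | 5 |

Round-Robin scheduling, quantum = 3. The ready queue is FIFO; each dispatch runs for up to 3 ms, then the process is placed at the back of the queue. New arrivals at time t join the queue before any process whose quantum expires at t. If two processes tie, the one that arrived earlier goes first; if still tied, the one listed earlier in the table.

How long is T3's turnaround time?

Schedule: | T1 0-3 | T2 3-4 | T3 4-7 | T1 7-10 | T4 10-13 | T5 13-16 | T3 16-19 | T1 19-22 | T4 22-23 | T5 23-26 | T3 26-28 | T1 28-30 | T5 30-33 |
Completion: T1=30  T2=4  T3=28  T4=23  T5=33
Turnaround (C−A): T1=30  T2=3  T3=26  T4=18  T5=28
Turnaround(T3) = completion − arrival = 28 − 2 = 26

26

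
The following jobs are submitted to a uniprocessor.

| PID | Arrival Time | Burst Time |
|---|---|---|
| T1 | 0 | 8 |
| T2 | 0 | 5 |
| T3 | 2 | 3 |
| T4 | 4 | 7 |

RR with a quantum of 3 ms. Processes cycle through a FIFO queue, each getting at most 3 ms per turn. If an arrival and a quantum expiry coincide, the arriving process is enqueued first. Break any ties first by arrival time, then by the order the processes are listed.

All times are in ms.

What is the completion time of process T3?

Schedule: | T1 0-3 | T2 3-6 | T3 6-9 | T1 9-12 | T4 12-15 | T2 15-17 | T1 17-19 | T4 19-23 |
Completion: T1=19  T2=17  T3=9  T4=23

9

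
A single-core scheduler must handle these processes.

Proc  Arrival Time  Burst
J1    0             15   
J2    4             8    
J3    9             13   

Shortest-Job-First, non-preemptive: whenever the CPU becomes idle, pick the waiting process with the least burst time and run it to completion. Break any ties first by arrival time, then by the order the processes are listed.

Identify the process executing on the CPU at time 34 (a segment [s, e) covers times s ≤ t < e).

Timeline: | J1 0-15 | J2 15-23 | J3 23-36 |
Completion: J1=15  J2=23  J3=36

J3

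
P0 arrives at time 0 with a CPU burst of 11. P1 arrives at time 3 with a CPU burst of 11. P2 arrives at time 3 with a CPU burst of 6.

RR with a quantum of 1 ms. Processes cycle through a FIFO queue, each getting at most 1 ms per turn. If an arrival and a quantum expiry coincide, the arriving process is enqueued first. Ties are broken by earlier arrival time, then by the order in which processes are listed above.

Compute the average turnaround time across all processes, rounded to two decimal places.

22.33

Schedule: | P0 0-3 | P1 3-4 | P2 4-5 | P0 5-6 | P1 6-7 | P2 7-8 | P0 8-9 | P1 9-10 | P2 10-11 | P0 11-12 | P1 12-13 | P2 13-14 | P0 14-15 | P1 15-16 | P2 16-17 | P0 17-18 | P1 18-19 | P2 19-20 | P0 20-21 | P1 21-22 | P0 22-23 | P1 23-24 | P0 24-25 | P1 25-28 |
Completion: P0=25  P1=28  P2=20
Turnaround times: P0=25, P1=25, P2=17
Average turnaround = (25+25+17) / 3 = 67/3 = 22.33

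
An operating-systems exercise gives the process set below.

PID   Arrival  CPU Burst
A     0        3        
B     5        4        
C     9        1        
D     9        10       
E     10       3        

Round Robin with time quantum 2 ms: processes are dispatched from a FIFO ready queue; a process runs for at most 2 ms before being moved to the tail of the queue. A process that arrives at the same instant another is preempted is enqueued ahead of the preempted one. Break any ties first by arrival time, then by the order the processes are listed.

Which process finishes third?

C

Timeline: | A 0-3 | idle 3-5 | B 5-9 | C 9-10 | D 10-12 | E 12-14 | D 14-16 | E 16-17 | D 17-23 |
Completion: A=3  B=9  C=10  D=23  E=17
Turnaround (C−A): A=3  B=4  C=1  D=14  E=7
Finish order: A → B → C → E → D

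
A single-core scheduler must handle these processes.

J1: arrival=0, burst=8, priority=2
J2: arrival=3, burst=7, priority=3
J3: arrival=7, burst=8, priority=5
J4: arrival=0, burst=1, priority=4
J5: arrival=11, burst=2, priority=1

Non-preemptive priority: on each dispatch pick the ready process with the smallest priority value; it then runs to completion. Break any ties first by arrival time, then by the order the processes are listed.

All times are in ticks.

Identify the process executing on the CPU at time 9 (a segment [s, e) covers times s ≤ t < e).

Gantt: | J1 0-8 | J2 8-15 | J5 15-17 | J4 17-18 | J3 18-26 |
Completion: J1=8  J2=15  J3=26  J4=18  J5=17
Turnaround (C−A): J1=8  J2=12  J3=19  J4=18  J5=6

J2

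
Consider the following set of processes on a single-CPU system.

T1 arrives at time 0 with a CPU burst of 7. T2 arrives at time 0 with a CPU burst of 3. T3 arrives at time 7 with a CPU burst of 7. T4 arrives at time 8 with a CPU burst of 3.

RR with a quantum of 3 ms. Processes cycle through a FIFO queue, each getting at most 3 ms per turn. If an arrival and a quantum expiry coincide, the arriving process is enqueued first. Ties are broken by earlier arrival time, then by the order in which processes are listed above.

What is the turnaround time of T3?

13

Schedule: | T1 0-3 | T2 3-6 | T1 6-9 | T3 9-12 | T4 12-15 | T1 15-16 | T3 16-20 |
Completion: T1=16  T2=6  T3=20  T4=15
Turnaround (C−A): T1=16  T2=6  T3=13  T4=7
Turnaround(T3) = completion − arrival = 20 − 7 = 13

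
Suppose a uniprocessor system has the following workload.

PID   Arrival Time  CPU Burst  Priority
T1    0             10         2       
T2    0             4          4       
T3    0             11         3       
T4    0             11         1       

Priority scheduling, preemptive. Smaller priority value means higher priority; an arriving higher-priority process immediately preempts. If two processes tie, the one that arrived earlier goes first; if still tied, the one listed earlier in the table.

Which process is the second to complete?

Timeline: | T4 0-11 | T1 11-21 | T3 21-32 | T2 32-36 |
Completion: T1=21  T2=36  T3=32  T4=11
Finish order: T4 → T1 → T3 → T2

T1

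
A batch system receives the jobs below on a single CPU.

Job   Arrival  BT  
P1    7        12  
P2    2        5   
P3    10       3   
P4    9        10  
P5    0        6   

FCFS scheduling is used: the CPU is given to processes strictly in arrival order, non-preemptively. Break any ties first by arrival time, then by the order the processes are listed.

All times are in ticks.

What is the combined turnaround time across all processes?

81

Schedule: | P5 0-6 | P2 6-11 | P1 11-23 | P4 23-33 | P3 33-36 |
Completion: P1=23  P2=11  P3=36  P4=33  P5=6
Turnaround (C−A): P1=16  P2=9  P3=26  P4=24  P5=6
Turnaround = completion − arrival: P1=16, P2=9, P3=26, P4=24, P5=6
Total turnaround = 16 + 9 + 26 + 24 + 6 = 81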